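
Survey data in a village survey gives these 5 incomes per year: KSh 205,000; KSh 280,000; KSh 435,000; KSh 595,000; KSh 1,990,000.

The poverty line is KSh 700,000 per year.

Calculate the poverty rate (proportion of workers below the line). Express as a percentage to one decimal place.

4 of the 5 workers have income below KSh 700,000.
H = 4/5 = 80.0%.

80.0%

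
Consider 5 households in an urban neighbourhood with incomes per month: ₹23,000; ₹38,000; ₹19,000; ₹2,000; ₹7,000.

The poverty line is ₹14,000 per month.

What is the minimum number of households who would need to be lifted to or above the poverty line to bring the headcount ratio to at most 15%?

Currently q = 2 of N = 5 are below the line (H = 0.400).
A headcount ratio of at most 15% allows at most ⌊0.15 × 5⌋ = 0 poor households.
So at least 2 − 0 = 2 must be lifted.

2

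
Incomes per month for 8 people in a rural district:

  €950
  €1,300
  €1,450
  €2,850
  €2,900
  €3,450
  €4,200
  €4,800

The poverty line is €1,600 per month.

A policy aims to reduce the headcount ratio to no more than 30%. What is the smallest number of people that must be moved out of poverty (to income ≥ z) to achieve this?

3 of the 8 people are poor, so H = 3/8 = 0.375.
A headcount ratio of at most 30% allows at most ⌊0.30 × 8⌋ = 2 poor people.
So at least 3 − 2 = 1 must be lifted.

1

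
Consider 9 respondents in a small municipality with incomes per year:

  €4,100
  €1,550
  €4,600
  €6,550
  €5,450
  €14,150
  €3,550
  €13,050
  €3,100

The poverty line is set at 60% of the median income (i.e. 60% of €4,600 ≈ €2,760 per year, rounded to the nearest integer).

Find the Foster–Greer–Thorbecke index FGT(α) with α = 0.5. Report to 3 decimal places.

0.074

Poor units: €1,550 (q = 1 of N = 9).
Relative gaps: (2760−1550)/2760 = 0.4384.
Raised to α = 0.5: 0.66212.
Sum = 0.662122; FGT(0.5) = 0.662122 / 9 = 0.074.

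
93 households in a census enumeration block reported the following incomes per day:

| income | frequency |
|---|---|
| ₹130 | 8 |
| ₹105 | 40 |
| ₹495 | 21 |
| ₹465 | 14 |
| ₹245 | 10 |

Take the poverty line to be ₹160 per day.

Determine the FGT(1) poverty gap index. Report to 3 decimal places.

0.164

Poor units: 40×₹105, 8×₹130 (q = 48 of N = 93).
Gap ratios (z−y)/z: (160−105)/160 = 0.3438 (×40); (160−130)/160 = 0.1875 (×8).
Σ = 15.250000. Dividing by the full population N = 93 gives P₁ = 0.164.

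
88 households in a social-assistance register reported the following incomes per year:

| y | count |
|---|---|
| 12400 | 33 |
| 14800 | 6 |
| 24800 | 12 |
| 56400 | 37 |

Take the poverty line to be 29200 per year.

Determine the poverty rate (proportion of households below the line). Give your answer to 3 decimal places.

51 of the 88 households have income below 29200.
H = 51/88 = 0.580.

0.580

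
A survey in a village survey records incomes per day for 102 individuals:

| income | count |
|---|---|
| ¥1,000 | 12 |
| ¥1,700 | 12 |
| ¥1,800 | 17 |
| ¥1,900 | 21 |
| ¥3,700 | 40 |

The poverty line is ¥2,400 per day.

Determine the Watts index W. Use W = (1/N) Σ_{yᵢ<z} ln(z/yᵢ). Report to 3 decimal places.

Incomes under z: 12×¥1,000, 12×¥1,700, 17×¥1,800, 21×¥1,900 (q = 62 of N = 102).
Log shortfalls: ln(2400/1000) = 0.8755 (×12); ln(2400/1700) = 0.3448 (×12); ln(2400/1800) = 0.2877 (×17); ln(2400/1900) = 0.2336 (×21).
W = 24.440218 / 102 = 0.240.

0.240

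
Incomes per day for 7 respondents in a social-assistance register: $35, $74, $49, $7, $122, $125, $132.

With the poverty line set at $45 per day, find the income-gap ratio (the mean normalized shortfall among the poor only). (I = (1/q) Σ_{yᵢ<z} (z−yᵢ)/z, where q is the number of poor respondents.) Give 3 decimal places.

0.533

Poor units: $7, $35 (q = 2 of N = 7).
Shortfall ratios (z−y)/z: 0.8444, 0.2222; sum = 1.066667.
The income-gap ratio divides by q (the poor only): 1.066667 / 2 = 0.533.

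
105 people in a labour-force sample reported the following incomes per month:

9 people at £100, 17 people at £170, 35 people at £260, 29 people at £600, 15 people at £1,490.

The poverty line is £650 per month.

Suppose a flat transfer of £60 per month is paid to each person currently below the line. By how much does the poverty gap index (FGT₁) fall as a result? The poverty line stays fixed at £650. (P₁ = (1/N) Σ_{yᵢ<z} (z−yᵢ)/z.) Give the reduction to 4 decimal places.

0.0749

Before: below the line — 9×£100, 17×£170, 35×£260, 29×£600; poverty gap index (FGT₁) = 0.413333.
After the £60 transfer: below the line — 9×£160, 17×£230, 35×£320; poverty gap index (FGT₁) = 0.338462.
Reduction = 0.413333 − 0.338462 = 0.0749.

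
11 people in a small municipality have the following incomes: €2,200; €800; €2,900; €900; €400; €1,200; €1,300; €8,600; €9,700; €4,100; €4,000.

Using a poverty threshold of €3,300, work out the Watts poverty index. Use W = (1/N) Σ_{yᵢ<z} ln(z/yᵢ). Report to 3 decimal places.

Poor units: €400, €800, €900, €1,200, €1,300, €2,200, €2,900 (q = 7 of N = 11).
Log shortfalls: ln(3300/400) = 2.1102; ln(3300/800) = 1.4171; ln(3300/900) = 1.2993; ln(3300/1200) = 1.0116; ln(3300/1300) = 0.9316; ln(3300/2200) = 0.4055; ln(3300/2900) = 0.1292.
W = 7.304398 / 11 = 0.664.

0.664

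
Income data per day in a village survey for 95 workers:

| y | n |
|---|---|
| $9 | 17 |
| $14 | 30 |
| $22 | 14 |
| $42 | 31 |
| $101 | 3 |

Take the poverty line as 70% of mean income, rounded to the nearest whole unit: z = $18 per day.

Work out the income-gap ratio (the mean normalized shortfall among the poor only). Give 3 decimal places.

0.323

Poor units: 17×$9, 30×$14 (q = 47 of N = 95).
Shortfall ratios (z−y)/z: 0.5000 (×17), 0.2222 (×30); sum = 15.166667.
I averages over the q = 47 poor units only: 15.166667 / 47 = 0.323.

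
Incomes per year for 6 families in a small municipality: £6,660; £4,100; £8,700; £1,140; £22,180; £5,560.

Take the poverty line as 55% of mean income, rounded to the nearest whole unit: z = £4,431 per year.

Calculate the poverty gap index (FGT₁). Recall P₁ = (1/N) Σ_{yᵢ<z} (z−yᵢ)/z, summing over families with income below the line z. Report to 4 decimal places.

0.1362

Poor units: £1,140, £4,100 (q = 2 of N = 6).
Gap ratios (z−y)/z: (4431−1140)/4431 = 0.7427; (4431−4100)/4431 = 0.0747.
Sum of shortfalls = 0.817423; P₁ averages over all N: 0.817423 / 6 = 0.1362.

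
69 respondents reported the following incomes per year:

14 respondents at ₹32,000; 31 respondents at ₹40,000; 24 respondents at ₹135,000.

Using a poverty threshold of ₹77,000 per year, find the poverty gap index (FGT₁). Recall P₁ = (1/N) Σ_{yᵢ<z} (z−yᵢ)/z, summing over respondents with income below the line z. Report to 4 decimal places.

0.3345

Poor units: 14×₹32,000, 31×₹40,000 (q = 45 of N = 69).
Shortfall ratios: (77000−32000)/77000 = 0.5844 (×14); (77000−40000)/77000 = 0.4805 (×31).
Σ = 23.077922. Dividing by the full population N = 69 gives P₁ = 0.3345.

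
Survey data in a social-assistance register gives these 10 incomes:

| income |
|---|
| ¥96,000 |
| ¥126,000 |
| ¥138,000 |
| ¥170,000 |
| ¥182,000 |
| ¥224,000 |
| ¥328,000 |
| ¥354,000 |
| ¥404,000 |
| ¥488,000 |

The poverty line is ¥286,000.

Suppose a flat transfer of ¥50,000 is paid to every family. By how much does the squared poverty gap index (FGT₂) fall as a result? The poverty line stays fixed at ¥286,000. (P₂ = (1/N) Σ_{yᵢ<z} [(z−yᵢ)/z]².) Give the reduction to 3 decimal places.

Before: below the line — ¥96,000, ¥126,000, ¥138,000, ¥170,000, ¥182,000, ¥224,000; squared poverty gap index (FGT₂) = 0.13658.
After the ¥50,000 transfer: below the line — ¥146,000, ¥176,000, ¥188,000, ¥220,000, ¥232,000, ¥274,000; squared poverty gap index (FGT₂) = 0.05956.
Reduction = 0.13658 − 0.05956 = 0.077.

0.077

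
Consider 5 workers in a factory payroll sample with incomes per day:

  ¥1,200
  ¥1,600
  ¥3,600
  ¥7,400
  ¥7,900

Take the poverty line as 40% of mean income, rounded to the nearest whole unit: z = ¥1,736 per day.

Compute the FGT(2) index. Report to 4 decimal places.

0.0203

Below the line: ¥1,200, ¥1,600 (q = 2 of N = 5).
Gap ratios (z−y)/z: (1736−1200)/1736 = 0.3088; (1736−1600)/1736 = 0.0783.
Squared: 0.0953; 0.0061.
Sum = 0.101467; P₂ = 0.101467 / 5 = 0.0203.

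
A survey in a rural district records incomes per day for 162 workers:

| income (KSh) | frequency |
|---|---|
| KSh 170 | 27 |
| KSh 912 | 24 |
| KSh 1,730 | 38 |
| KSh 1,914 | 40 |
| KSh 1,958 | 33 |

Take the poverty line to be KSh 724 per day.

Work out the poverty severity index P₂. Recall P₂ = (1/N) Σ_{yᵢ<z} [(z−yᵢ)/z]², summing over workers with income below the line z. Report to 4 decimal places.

0.0976

Incomes under z: 27×KSh 170 (q = 27 of N = 162).
Relative gaps: (724−170)/724 = 0.7652 (×27).
Squared: 0.5855 (×27).
Sum = 15.809064; P₂ = 15.809064 / 162 = 0.0976.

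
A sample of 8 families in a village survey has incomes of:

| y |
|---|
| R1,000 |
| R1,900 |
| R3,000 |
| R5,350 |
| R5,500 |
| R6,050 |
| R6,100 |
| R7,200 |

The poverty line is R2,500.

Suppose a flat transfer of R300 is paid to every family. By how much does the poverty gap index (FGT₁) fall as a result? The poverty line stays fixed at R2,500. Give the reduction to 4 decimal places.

0.0300

Before: below the line — R1,000, R1,900; poverty gap index (FGT₁) = 0.105000.
After the R300 transfer: below the line — R1,300, R2,200; poverty gap index (FGT₁) = 0.075000.
Reduction = 0.105000 − 0.075000 = 0.0300.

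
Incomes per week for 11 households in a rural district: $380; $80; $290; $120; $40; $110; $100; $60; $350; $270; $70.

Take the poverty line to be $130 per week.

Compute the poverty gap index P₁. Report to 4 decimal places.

Poor units: $40, $60, $70, $80, $100, $110, $120 (q = 7 of N = 11).
Relative gaps: (130−40)/130 = 0.6923; (130−60)/130 = 0.5385; (130−70)/130 = 0.4615; (130−80)/130 = 0.3846; (130−100)/130 = 0.2308; (130−110)/130 = 0.1538; (130−120)/130 = 0.0769.
Sum of shortfalls = 2.538462; P₁ averages over all N: 2.538462 / 11 = 0.2308.

0.2308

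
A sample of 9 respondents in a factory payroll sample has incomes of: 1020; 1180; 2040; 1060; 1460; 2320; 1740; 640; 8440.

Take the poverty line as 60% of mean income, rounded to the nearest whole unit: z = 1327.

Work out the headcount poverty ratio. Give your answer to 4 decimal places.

0.4444

4 of the 9 respondents have income below 1327.
H = 4/9 = 0.4444.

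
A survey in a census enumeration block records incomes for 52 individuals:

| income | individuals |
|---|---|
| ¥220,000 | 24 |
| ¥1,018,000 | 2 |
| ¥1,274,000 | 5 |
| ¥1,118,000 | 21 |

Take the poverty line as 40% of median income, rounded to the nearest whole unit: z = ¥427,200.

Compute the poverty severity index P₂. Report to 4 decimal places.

Below z: 24×¥220,000 (q = 24 of N = 52).
Relative gaps: (427200−220000)/427200 = 0.4850 (×24).
Squared: 0.2352 (×24).
Sum = 5.645836; P₂ = 5.645836 / 52 = 0.1086.

0.1086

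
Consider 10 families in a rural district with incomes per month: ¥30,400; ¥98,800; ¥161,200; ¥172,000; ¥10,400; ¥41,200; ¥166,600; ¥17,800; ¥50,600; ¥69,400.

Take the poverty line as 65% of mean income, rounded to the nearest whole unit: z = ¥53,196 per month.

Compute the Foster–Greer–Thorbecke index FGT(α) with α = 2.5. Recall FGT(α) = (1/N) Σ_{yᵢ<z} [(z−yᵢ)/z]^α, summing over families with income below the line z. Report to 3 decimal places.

Below the line: ¥10,400, ¥17,800, ¥30,400, ¥41,200, ¥50,600 (q = 5 of N = 10).
Relative gaps: (53196−10400)/53196 = 0.8045; (53196−17800)/53196 = 0.6654; (53196−30400)/53196 = 0.4285; (53196−41200)/53196 = 0.2255; (53196−50600)/53196 = 0.0488.
Raised to α = 2.5: 0.58051; 0.36115; 0.12021; 0.02415; 0.00053.
Sum = 1.086549; FGT(2.5) = 1.086549 / 10 = 0.109.

0.109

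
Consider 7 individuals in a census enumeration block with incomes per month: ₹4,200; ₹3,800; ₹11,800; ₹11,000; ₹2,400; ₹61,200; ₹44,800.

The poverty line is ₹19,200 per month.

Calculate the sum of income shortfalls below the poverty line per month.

Below the line: ₹2,400, ₹3,800, ₹4,200, ₹11,000, ₹11,800 (q = 5 of N = 7).
Individual gaps: 19200−2400 = 16800; 19200−3800 = 15400; 19200−4200 = 15000; 19200−11000 = 8200; 19200−11800 = 7400.
Aggregate gap = ₹62,800.

₹62,800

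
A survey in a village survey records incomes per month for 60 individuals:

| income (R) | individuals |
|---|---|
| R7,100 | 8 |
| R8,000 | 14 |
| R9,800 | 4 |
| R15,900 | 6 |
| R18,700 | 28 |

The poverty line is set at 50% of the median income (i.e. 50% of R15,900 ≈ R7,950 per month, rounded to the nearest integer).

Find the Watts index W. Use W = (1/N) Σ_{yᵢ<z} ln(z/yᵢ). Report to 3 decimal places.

Poor units: 8×R7,100 (q = 8 of N = 60).
Log gaps: ln(7950/7100) = 0.1131 (×8).
W = 0.904617 / 60 = 0.015.

0.015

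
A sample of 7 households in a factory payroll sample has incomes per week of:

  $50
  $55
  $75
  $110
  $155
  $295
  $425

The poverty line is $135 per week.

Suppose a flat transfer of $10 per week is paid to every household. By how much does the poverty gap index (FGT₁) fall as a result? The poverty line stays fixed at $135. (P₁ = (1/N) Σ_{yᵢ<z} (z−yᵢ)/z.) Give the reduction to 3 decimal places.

Before: below the line — $50, $55, $75, $110; poverty gap index (FGT₁) = 0.26455.
After the $10 transfer: below the line — $60, $65, $85, $120; poverty gap index (FGT₁) = 0.22222.
Reduction = 0.26455 − 0.22222 = 0.042.

0.042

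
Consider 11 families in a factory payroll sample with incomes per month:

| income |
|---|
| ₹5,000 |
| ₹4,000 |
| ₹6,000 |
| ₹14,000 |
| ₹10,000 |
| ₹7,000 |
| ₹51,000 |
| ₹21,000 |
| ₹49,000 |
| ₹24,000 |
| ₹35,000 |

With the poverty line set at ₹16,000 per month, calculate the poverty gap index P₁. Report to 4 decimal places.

0.2841

Below the line: ₹4,000, ₹5,000, ₹6,000, ₹7,000, ₹10,000, ₹14,000 (q = 6 of N = 11).
Shortfall ratios: (16000−4000)/16000 = 0.7500; (16000−5000)/16000 = 0.6875; (16000−6000)/16000 = 0.6250; (16000−7000)/16000 = 0.5625; (16000−10000)/16000 = 0.3750; (16000−14000)/16000 = 0.1250.
Σ = 3.125000. Dividing by the full population N = 11 gives P₁ = 0.2841.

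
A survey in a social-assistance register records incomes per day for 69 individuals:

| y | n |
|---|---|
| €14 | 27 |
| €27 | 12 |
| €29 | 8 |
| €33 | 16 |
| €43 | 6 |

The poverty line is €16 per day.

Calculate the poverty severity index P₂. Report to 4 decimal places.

Incomes under z: 27×€14 (q = 27 of N = 69).
Relative gaps: (16−14)/16 = 0.1250 (×27).
Squared: 0.0156 (×27).
Sum = 0.421875; P₂ = 0.421875 / 69 = 0.0061.

0.0061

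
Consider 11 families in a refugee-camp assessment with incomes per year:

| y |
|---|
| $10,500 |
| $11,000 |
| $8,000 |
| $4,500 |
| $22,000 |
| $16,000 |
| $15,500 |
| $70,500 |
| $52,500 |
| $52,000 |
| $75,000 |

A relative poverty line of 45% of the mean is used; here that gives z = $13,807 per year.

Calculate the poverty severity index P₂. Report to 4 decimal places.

Below the line: $4,500, $8,000, $10,500, $11,000 (q = 4 of N = 11).
Normalized shortfalls: (13807−4500)/13807 = 0.6741; (13807−8000)/13807 = 0.4206; (13807−10500)/13807 = 0.2395; (13807−11000)/13807 = 0.2033.
Squared: 0.4544; 0.1769; 0.0574; 0.0413.
Sum = 0.729972; P₂ = 0.729972 / 11 = 0.0664.

0.0664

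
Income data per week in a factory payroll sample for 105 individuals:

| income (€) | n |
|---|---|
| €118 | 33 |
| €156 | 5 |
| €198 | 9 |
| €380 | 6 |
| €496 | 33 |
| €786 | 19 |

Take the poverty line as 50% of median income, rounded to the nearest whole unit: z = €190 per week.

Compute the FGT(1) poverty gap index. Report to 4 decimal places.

0.1276

Below z: 33×€118, 5×€156 (q = 38 of N = 105).
Gap ratios (z−y)/z: (190−118)/190 = 0.3789 (×33); (190−156)/190 = 0.1789 (×5).
Sum of shortfalls = 13.400000; P₁ averages over all N: 13.400000 / 105 = 0.1276.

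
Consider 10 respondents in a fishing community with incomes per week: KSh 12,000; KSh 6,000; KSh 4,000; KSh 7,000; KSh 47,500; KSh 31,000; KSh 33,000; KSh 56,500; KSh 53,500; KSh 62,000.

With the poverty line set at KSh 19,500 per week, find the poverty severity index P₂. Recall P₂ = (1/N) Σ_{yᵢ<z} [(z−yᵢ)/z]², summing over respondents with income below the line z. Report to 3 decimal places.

0.167

Incomes under z: KSh 4,000, KSh 6,000, KSh 7,000, KSh 12,000 (q = 4 of N = 10).
Gap ratios (z−y)/z: (19500−4000)/19500 = 0.7949; (19500−6000)/19500 = 0.6923; (19500−7000)/19500 = 0.6410; (19500−12000)/19500 = 0.3846.
Squared: 0.6318; 0.4793; 0.4109; 0.1479.
Sum = 1.669954; P₂ = 1.669954 / 10 = 0.167.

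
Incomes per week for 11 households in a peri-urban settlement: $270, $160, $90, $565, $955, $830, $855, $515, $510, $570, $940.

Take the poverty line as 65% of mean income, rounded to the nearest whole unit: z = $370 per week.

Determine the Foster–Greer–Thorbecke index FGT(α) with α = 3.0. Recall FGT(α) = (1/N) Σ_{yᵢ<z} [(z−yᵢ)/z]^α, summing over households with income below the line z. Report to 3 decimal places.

Poor units: $90, $160, $270 (q = 3 of N = 11).
Gap ratios (z−y)/z: (370−90)/370 = 0.7568; (370−160)/370 = 0.5676; (370−270)/370 = 0.2703.
Raised to α = 3.0: 0.43338; 0.18283; 0.01974.
Sum = 0.635954; FGT(3.0) = 0.635954 / 11 = 0.058.

0.058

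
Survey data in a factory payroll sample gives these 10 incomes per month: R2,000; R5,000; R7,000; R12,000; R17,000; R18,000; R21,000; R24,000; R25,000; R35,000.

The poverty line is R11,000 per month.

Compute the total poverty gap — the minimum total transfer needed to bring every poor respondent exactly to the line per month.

Incomes under z: R2,000, R5,000, R7,000 (q = 3 of N = 10).
Individual gaps: 11000−2000 = 9000; 11000−5000 = 6000; 11000−7000 = 4000.
Aggregate gap = R19,000.

R19,000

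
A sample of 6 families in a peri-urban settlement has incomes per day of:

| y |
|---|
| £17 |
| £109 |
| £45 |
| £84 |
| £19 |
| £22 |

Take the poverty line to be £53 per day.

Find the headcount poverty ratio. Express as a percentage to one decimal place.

66.7%

4 of the 6 families have income below £53.
H = 4/6 = 66.7%.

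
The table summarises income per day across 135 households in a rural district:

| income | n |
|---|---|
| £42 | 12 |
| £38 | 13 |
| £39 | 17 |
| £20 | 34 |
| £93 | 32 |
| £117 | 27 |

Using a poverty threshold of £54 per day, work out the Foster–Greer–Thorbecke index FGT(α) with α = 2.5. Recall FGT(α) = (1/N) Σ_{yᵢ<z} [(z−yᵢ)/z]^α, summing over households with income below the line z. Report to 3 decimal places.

0.091

Below the line: 34×£20, 13×£38, 17×£39, 12×£42 (q = 76 of N = 135).
Relative gaps: (54−20)/54 = 0.6296 (×34); (54−38)/54 = 0.2963 (×13); (54−39)/54 = 0.2778 (×17); (54−42)/54 = 0.2222 (×12).
Raised to α = 2.5: 0.31457 (×34); 0.04779 (×13); 0.04067 (×17); 0.02328 (×12).
Sum = 12.287203; FGT(2.5) = 12.287203 / 135 = 0.091.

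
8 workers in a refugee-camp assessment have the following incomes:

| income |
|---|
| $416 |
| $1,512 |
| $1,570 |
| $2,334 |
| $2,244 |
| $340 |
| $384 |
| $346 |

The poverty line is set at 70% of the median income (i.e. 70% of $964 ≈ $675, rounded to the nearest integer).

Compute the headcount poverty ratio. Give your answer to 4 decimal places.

4 of the 8 workers have income below $675.
H = 4/8 = 0.5000.

0.5000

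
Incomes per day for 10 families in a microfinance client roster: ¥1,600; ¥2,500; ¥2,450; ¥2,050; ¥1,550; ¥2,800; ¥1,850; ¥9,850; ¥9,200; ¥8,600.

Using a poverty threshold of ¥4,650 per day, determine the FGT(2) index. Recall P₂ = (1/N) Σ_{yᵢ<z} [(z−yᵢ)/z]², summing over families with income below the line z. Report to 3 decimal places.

0.215

Poor units: ¥1,550, ¥1,600, ¥1,850, ¥2,050, ¥2,450, ¥2,500, ¥2,800 (q = 7 of N = 10).
Shortfall ratios: (4650−1550)/4650 = 0.6667; (4650−1600)/4650 = 0.6559; (4650−1850)/4650 = 0.6022; (4650−2050)/4650 = 0.5591; (4650−2450)/4650 = 0.4731; (4650−2500)/4650 = 0.4624; (4650−2800)/4650 = 0.3978.
Squared: 0.4444; 0.4302; 0.3626; 0.3126; 0.2238; 0.2138; 0.1583.
Sum = 2.145797; P₂ = 2.145797 / 10 = 0.215.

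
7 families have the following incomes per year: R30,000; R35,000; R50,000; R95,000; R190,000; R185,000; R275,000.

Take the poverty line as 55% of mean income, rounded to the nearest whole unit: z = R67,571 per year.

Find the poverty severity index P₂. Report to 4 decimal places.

0.0870

Below z: R30,000, R35,000, R50,000 (q = 3 of N = 7).
Relative gaps: (67571−30000)/67571 = 0.5560; (67571−35000)/67571 = 0.4820; (67571−50000)/67571 = 0.2600.
Squared: 0.3092; 0.2323; 0.0676.
Sum = 0.609130; P₂ = 0.609130 / 7 = 0.0870.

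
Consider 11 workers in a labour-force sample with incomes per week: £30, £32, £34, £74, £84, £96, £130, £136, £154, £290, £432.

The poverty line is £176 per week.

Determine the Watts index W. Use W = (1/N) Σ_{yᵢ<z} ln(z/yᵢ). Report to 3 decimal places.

0.730

Poor units: £30, £32, £34, £74, £84, £96, £130, £136, £154 (q = 9 of N = 11).
Log gaps: ln(176/30) = 1.7693; ln(176/32) = 1.7047; ln(176/34) = 1.6441; ln(176/74) = 0.8664; ln(176/84) = 0.7397; ln(176/96) = 0.6061; ln(176/130) = 0.3029; ln(176/136) = 0.2578; ln(176/154) = 0.1335.
W = 8.024690 / 11 = 0.730.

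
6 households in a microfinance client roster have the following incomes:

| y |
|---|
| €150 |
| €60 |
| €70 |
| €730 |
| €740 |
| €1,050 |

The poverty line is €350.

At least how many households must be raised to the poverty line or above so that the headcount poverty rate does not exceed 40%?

3 of the 6 households are poor, so H = 3/6 = 0.500.
A headcount ratio of at most 40% allows at most ⌊0.40 × 6⌋ = 2 poor households.
So at least 3 − 2 = 1 must be lifted.

1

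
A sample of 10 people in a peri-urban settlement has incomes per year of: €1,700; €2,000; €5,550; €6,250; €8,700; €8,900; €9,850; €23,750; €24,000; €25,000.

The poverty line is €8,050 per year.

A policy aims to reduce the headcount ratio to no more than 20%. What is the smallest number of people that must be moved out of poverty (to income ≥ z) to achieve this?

Currently q = 4 of N = 10 are below the line (H = 0.400).
A headcount ratio of at most 20% allows at most ⌊0.20 × 10⌋ = 2 poor people.
So at least 4 − 2 = 2 must be lifted.

2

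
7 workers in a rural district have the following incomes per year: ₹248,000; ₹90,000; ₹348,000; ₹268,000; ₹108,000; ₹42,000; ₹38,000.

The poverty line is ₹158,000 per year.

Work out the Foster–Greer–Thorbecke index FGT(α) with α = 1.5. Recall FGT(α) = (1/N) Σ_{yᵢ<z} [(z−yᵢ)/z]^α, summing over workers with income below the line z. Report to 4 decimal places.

Incomes under z: ₹38,000, ₹42,000, ₹90,000, ₹108,000 (q = 4 of N = 7).
Normalized shortfalls: (158000−38000)/158000 = 0.7595; (158000−42000)/158000 = 0.7342; (158000−90000)/158000 = 0.4304; (158000−108000)/158000 = 0.3165.
Raised to α = 1.5: 0.66189; 0.62907; 0.28234; 0.17802.
Sum = 1.751328; FGT(1.5) = 1.751328 / 7 = 0.2502.

0.2502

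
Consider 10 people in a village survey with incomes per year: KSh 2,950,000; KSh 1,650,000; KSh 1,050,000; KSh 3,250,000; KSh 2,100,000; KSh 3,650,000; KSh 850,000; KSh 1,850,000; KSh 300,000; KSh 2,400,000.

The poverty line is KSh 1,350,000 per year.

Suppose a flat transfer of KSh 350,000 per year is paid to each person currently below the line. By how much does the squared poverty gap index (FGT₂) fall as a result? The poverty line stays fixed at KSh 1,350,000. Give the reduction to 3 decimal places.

Before: below the line — KSh 300,000, KSh 850,000, KSh 1,050,000; squared poverty gap index (FGT₂) = 0.07915.
After the KSh 350,000 transfer: below the line — KSh 650,000, KSh 1,200,000; squared poverty gap index (FGT₂) = 0.02812.
Reduction = 0.07915 − 0.02812 = 0.051.

0.051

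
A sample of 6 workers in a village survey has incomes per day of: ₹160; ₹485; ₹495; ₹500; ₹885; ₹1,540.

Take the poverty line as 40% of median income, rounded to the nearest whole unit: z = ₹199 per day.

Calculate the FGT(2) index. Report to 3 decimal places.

0.006

Below the line: ₹160 (q = 1 of N = 6).
Gap ratios (z−y)/z: (199−160)/199 = 0.1960.
Squared: 0.0384.
Sum = 0.038408; P₂ = 0.038408 / 6 = 0.006.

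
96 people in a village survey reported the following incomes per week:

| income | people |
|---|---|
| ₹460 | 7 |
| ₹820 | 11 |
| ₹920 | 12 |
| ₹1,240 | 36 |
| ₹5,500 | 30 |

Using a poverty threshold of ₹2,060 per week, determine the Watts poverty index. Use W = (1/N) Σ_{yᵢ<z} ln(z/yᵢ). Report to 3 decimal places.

Incomes under z: 7×₹460, 11×₹820, 12×₹920, 36×₹1,240 (q = 66 of N = 96).
Log gaps: ln(2060/460) = 1.4992 (×7); ln(2060/820) = 0.9212 (×11); ln(2060/920) = 0.8061 (×12); ln(2060/1240) = 0.5076 (×36).
W = 48.573826 / 96 = 0.506.

0.506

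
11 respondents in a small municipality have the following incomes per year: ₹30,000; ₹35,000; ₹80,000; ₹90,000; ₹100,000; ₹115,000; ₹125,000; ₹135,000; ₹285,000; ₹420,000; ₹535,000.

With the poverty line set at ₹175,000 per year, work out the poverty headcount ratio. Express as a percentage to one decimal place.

72.7%

8 of the 11 respondents have income below ₹175,000.
H = 8/11 = 72.7%.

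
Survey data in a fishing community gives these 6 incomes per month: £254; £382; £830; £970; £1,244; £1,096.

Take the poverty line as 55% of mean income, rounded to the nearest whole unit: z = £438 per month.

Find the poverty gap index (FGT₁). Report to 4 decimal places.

Below the line: £254, £382 (q = 2 of N = 6).
Shortfall ratios: (438−254)/438 = 0.4201; (438−382)/438 = 0.1279.
Σ = 0.547945. Dividing by the full population N = 6 gives P₁ = 0.0913.

0.0913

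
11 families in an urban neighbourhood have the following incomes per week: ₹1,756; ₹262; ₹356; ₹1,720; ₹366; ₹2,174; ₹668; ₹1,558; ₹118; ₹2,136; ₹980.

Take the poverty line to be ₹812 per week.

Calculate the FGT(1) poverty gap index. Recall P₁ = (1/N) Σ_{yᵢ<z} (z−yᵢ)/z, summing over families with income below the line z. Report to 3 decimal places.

Poor units: ₹118, ₹262, ₹356, ₹366, ₹668 (q = 5 of N = 11).
Relative gaps: (812−118)/812 = 0.8547; (812−262)/812 = 0.6773; (812−356)/812 = 0.5616; (812−366)/812 = 0.5493; (812−668)/812 = 0.1773.
Σ = 2.820197. Dividing by the full population N = 11 gives P₁ = 0.256.

0.256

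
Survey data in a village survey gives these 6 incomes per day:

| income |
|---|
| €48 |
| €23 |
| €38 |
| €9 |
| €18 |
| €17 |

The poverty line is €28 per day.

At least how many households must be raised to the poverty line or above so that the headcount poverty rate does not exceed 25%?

3

Currently q = 4 of N = 6 are below the line (H = 0.667).
A headcount ratio of at most 25% allows at most ⌊0.25 × 6⌋ = 1 poor households.
So at least 4 − 1 = 3 must be lifted.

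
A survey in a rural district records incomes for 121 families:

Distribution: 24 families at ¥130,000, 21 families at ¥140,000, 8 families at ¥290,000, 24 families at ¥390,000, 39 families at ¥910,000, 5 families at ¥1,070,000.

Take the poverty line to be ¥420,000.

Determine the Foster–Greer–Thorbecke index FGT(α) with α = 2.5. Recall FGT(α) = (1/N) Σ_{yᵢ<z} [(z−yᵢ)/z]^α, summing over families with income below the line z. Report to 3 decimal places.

0.145

Incomes under z: 24×¥130,000, 21×¥140,000, 8×¥290,000, 24×¥390,000 (q = 77 of N = 121).
Relative gaps: (420000−130000)/420000 = 0.6905 (×24); (420000−140000)/420000 = 0.6667 (×21); (420000−290000)/420000 = 0.3095 (×8); (420000−390000)/420000 = 0.0714 (×24).
Raised to α = 2.5: 0.39616 (×24); 0.36289 (×21); 0.05330 (×8); 0.00136 (×24).
Sum = 17.587634; FGT(2.5) = 17.587634 / 121 = 0.145.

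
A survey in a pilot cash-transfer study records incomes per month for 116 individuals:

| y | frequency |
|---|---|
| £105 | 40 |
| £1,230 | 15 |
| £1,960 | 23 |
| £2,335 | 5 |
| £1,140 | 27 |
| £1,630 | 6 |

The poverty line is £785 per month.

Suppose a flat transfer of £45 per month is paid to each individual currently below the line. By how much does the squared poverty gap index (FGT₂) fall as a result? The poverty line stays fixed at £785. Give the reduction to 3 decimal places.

Before: below the line — 40×£105; squared poverty gap index (FGT₂) = 0.25875.
After the £45 transfer: below the line — 40×£150; squared poverty gap index (FGT₂) = 0.22564.
Reduction = 0.25875 − 0.22564 = 0.033.

0.033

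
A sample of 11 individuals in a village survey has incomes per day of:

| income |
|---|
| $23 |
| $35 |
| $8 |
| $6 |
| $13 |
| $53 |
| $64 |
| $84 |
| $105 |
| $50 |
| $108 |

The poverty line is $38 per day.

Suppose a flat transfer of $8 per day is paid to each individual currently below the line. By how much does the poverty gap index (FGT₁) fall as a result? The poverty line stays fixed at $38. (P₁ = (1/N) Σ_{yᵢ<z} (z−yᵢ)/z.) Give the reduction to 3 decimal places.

0.084

Before: below the line — $6, $8, $13, $23, $35; poverty gap index (FGT₁) = 0.25120.
After the $8 transfer: below the line — $14, $16, $21, $31; poverty gap index (FGT₁) = 0.16746.
Reduction = 0.25120 − 0.16746 = 0.084.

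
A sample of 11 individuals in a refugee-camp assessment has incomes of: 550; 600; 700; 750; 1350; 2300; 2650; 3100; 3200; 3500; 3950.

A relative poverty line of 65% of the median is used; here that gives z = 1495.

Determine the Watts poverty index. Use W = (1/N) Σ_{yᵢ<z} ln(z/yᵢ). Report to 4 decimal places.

Incomes under z: 550, 600, 700, 750, 1350 (q = 5 of N = 11).
Log gaps: ln(1495/550) = 1.0000; ln(1495/600) = 0.9130; ln(1495/700) = 0.7588; ln(1495/750) = 0.6898; ln(1495/1350) = 0.1020.
W = 3.463546 / 11 = 0.3149.

0.3149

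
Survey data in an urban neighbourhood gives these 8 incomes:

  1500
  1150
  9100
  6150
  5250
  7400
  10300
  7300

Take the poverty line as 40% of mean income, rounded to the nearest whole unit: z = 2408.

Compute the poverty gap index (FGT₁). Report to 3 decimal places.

0.112

Poor units: 1150, 1500 (q = 2 of N = 8).
Relative gaps: (2408−1150)/2408 = 0.5224; (2408−1500)/2408 = 0.3771.
Sum of shortfalls = 0.899502; P₁ averages over all N: 0.899502 / 8 = 0.112.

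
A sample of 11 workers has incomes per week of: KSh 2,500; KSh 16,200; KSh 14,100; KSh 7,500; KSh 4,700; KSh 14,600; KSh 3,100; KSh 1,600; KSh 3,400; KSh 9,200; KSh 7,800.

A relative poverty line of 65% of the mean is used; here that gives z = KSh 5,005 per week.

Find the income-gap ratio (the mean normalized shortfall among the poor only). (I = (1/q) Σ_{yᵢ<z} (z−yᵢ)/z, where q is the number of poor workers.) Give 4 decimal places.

0.3886

Below the line: KSh 1,600, KSh 2,500, KSh 3,100, KSh 3,400, KSh 4,700 (q = 5 of N = 11).
Shortfall ratios (z−y)/z: 0.6803, 0.5005, 0.3806, 0.3207, 0.0609; sum = 1.943057.
The income-gap ratio divides by q (the poor only): 1.943057 / 5 = 0.3886.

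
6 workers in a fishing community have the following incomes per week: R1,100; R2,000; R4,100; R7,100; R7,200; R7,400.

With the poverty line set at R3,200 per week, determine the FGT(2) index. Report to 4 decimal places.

0.0952

Poor units: R1,100, R2,000 (q = 2 of N = 6).
Gap ratios (z−y)/z: (3200−1100)/3200 = 0.6562; (3200−2000)/3200 = 0.3750.
Squared: 0.4307; 0.1406.
Sum = 0.571289; P₂ = 0.571289 / 6 = 0.0952.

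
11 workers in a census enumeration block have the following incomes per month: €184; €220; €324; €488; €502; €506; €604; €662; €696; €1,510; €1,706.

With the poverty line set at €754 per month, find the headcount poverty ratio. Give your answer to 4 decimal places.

9 of the 11 workers have income below €754.
H = 9/11 = 0.8182.

0.8182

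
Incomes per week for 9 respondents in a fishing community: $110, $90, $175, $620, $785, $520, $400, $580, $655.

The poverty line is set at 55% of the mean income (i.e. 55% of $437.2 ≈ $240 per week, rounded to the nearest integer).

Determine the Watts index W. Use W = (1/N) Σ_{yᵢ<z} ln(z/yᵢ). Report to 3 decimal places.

Poor units: $90, $110, $175 (q = 3 of N = 9).
Log shortfalls: ln(240/90) = 0.9808; ln(240/110) = 0.7802; ln(240/175) = 0.3159.
W = 2.076841 / 9 = 0.231.

0.231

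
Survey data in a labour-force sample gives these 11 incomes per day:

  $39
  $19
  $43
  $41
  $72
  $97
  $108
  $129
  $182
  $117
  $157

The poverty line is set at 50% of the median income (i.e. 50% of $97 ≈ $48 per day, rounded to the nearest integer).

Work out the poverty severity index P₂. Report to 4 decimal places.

0.0393

Poor units: $19, $39, $41, $43 (q = 4 of N = 11).
Relative gaps: (48−19)/48 = 0.6042; (48−39)/48 = 0.1875; (48−41)/48 = 0.1458; (48−43)/48 = 0.1042.
Squared: 0.3650; 0.0352; 0.0213; 0.0109.
Sum = 0.432292; P₂ = 0.432292 / 11 = 0.0393.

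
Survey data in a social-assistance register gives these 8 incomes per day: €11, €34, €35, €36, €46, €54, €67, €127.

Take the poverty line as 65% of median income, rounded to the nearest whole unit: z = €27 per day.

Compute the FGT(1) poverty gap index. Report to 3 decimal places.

Poor units: €11 (q = 1 of N = 8).
Relative gaps: (27−11)/27 = 0.5926.
Σ = 0.592593. Dividing by the full population N = 8 gives P₁ = 0.074.

0.074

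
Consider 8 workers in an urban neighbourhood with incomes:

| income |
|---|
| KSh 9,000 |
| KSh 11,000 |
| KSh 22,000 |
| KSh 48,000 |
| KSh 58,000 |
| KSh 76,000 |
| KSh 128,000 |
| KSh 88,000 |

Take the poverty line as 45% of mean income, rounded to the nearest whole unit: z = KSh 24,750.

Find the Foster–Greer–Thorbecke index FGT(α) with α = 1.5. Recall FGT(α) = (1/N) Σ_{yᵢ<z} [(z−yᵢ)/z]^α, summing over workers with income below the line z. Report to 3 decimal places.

0.120

Poor units: KSh 9,000, KSh 11,000, KSh 22,000 (q = 3 of N = 8).
Relative gaps: (24750−9000)/24750 = 0.6364; (24750−11000)/24750 = 0.5556; (24750−22000)/24750 = 0.1111.
Raised to α = 1.5: 0.50764; 0.41409; 0.03704.
Sum = 0.958766; FGT(1.5) = 0.958766 / 8 = 0.120.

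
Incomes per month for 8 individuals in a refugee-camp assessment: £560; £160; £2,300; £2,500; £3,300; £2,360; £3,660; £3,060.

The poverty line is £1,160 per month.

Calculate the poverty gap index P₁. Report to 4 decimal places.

0.1724

Poor units: £160, £560 (q = 2 of N = 8).
Relative gaps: (1160−160)/1160 = 0.8621; (1160−560)/1160 = 0.5172.
Σ = 1.379310. Dividing by the full population N = 8 gives P₁ = 0.1724.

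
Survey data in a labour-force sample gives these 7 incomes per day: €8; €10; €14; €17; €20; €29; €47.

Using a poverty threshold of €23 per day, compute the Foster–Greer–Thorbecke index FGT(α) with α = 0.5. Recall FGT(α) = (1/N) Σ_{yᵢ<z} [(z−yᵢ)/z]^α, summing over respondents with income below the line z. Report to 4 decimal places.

0.4367

Below the line: €8, €10, €14, €17, €20 (q = 5 of N = 7).
Relative gaps: (23−8)/23 = 0.6522; (23−10)/23 = 0.5652; (23−14)/23 = 0.3913; (23−17)/23 = 0.2609; (23−20)/23 = 0.1304.
Raised to α = 0.5: 0.80757; 0.75181; 0.62554; 0.51075; 0.36116.
Sum = 3.056837; FGT(0.5) = 3.056837 / 7 = 0.4367.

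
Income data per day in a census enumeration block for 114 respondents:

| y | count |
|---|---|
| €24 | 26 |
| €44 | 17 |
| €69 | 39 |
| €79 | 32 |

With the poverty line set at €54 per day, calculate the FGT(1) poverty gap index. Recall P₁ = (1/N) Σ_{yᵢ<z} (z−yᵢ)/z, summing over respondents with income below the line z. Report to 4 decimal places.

Below the line: 26×€24, 17×€44 (q = 43 of N = 114).
Gap ratios (z−y)/z: (54−24)/54 = 0.5556 (×26); (54−44)/54 = 0.1852 (×17).
Sum of shortfalls = 17.592593; P₁ averages over all N: 17.592593 / 114 = 0.1543.

0.1543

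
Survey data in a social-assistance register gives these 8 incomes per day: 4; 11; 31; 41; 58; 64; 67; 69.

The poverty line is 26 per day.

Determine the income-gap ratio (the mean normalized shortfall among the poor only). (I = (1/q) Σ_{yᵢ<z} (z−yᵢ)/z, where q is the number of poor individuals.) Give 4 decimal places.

0.7115

Poor units: 4, 11 (q = 2 of N = 8).
Shortfall ratios (z−y)/z: 0.8462, 0.5769; sum = 1.423077.
I averages over the q = 2 poor units only: 1.423077 / 2 = 0.7115.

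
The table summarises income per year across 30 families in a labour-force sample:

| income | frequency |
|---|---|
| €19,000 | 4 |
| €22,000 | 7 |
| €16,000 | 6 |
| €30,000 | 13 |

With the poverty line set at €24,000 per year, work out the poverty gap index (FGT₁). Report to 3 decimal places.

0.114

Poor units: 6×€16,000, 4×€19,000, 7×€22,000 (q = 17 of N = 30).
Relative gaps: (24000−16000)/24000 = 0.3333 (×6); (24000−19000)/24000 = 0.2083 (×4); (24000−22000)/24000 = 0.0833 (×7).
Σ = 3.416667. Dividing by the full population N = 30 gives P₁ = 0.114.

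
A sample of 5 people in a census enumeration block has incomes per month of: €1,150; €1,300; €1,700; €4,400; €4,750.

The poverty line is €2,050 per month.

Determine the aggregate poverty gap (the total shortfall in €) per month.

€2,000

Below z: €1,150, €1,300, €1,700 (q = 3 of N = 5).
Individual gaps: 2050−1150 = 900; 2050−1300 = 750; 2050−1700 = 350.
Aggregate gap = €2,000.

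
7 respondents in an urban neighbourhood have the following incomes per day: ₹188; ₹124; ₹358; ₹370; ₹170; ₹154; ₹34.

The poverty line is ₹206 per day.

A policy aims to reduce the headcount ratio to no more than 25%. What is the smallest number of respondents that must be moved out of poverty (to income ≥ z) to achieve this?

Currently q = 5 of N = 7 are below the line (H = 0.714).
A headcount ratio of at most 25% allows at most ⌊0.25 × 7⌋ = 1 poor respondents.
So at least 5 − 1 = 4 must be lifted.

4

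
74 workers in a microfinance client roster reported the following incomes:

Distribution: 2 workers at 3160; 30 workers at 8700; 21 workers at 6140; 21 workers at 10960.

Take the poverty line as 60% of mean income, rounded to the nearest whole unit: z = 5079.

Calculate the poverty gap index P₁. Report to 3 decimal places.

Below z: 2×3160 (q = 2 of N = 74).
Shortfall ratios: (5079−3160)/5079 = 0.3778 (×2).
Σ = 0.755661. Dividing by the full population N = 74 gives P₁ = 0.010.

0.010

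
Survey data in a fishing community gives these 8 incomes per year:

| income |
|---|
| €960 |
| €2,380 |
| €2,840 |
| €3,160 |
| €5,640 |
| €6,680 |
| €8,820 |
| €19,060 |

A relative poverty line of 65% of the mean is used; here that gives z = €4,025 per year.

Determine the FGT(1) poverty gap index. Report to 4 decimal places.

0.2099

Below the line: €960, €2,380, €2,840, €3,160 (q = 4 of N = 8).
Shortfall ratios: (4025−960)/4025 = 0.7615; (4025−2380)/4025 = 0.4087; (4025−2840)/4025 = 0.2944; (4025−3160)/4025 = 0.2149.
Σ = 1.679503. Dividing by the full population N = 8 gives P₁ = 0.2099.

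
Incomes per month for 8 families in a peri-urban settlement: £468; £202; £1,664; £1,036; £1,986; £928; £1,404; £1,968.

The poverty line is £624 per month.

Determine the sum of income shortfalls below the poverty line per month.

Incomes under z: £202, £468 (q = 2 of N = 8).
Individual gaps: 624−202 = 422; 624−468 = 156.
Aggregate gap = £578.

£578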